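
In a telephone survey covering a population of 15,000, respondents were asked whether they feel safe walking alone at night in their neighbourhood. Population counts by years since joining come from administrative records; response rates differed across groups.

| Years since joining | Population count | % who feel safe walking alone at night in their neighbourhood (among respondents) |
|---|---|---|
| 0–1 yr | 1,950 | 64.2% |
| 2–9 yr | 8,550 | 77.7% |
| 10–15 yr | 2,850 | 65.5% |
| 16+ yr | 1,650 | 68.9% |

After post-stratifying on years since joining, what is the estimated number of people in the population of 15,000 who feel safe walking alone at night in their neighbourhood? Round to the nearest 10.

Each cell contributes its population count × the respondent rate:
  0–1 yr: 1,950 × 64.2% = 1251.9
  2–9 yr: 8,550 × 77.7% = 6643.35
  10–15 yr: 2,850 × 65.5% = 1866.75
  16+ yr: 1,650 × 68.9% = 1136.85
Estimated total = 10898.9 → 10,900.

10,900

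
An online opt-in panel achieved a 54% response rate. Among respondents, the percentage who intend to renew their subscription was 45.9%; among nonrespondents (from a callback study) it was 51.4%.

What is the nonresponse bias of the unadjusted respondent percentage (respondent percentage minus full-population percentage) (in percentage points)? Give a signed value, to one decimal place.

-2.5 percentage points

Nonresponse fraction = 1 − 0.54 = 0.46.
Bias = (nonresponse fraction) × (respondent percentage − nonrespondent percentage)
     = 0.46 × (45.9 − 51.4) = 0.46 × -5.5 = -2.53.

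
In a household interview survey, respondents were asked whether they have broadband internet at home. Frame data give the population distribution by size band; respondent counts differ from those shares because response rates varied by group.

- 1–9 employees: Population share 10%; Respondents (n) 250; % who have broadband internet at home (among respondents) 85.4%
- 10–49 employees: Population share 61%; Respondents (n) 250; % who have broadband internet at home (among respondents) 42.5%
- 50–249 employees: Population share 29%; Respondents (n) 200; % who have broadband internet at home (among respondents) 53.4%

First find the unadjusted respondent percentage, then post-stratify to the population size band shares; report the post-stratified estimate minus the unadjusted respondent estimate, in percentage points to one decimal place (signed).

-11.0 percentage points

Without adjustment, the pooled respondent share is:
  (250/700)×85.4 + (250/700)×42.5 + (200/700)×53.4 = 60.9357%
Reweighting by population size band shares:
  0.1×85.4 + 0.61×42.5 + 0.29×53.4 = 49.951%
Difference = 49.951 − 60.9357 = -10.9847 pp.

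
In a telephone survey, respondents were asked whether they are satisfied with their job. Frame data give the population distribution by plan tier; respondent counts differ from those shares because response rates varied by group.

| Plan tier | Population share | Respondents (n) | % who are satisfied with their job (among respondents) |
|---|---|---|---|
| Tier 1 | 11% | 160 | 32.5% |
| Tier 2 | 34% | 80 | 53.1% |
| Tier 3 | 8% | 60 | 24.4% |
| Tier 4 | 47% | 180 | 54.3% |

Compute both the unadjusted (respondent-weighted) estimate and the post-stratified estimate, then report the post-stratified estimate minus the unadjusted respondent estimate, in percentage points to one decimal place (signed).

Without adjustment, the pooled respondent share is:
  (160/480)×32.5 + (80/480)×53.1 + (60/480)×24.4 + (180/480)×54.3 = 43.0958%
Reweighting by population plan tier shares:
  0.11×32.5 + 0.34×53.1 + 0.08×24.4 + 0.47×54.3 = 49.102%
Difference = 49.102 − 43.0958 = 6.0062 pp.

+6.0 percentage points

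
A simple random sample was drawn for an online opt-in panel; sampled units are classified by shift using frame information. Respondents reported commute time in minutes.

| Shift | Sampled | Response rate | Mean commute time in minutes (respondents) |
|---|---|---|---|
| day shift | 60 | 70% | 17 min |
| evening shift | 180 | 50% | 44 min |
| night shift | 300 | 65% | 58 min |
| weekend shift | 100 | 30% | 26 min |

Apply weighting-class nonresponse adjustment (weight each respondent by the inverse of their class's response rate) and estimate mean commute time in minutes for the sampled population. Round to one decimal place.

45.2

Weighting each respondent by the inverse class response rate inflates each class back to its sampled size, so the class weight is n_sampled:
  day shift: 60 × 17 = 1020
  evening shift: 180 × 44 = 7920
  night shift: 300 × 58 = 17,400
  weekend shift: 100 × 26 = 2600
Adjusted estimate = 28,940 / 640 = 45.2188 → 45.2.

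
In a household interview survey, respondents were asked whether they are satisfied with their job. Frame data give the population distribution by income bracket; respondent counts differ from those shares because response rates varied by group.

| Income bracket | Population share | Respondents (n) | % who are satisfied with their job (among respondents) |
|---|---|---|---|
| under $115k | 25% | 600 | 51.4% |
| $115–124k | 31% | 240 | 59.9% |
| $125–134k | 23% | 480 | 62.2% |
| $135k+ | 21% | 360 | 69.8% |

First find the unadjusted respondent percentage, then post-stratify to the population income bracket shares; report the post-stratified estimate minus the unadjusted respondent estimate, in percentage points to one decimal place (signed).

+0.7 percentage points

Unadjusted (pooled respondent) estimate weights by respondent counts:
  (600/1680)×51.4 + (240/1680)×59.9 + (480/1680)×62.2 + (360/1680)×69.8 = 59.6429%
Post-stratified estimate weights by population shares:
  0.25×51.4 + 0.31×59.9 + 0.23×62.2 + 0.21×69.8 = 60.383%
Difference = 60.383 − 59.6429 = 0.7401 pp.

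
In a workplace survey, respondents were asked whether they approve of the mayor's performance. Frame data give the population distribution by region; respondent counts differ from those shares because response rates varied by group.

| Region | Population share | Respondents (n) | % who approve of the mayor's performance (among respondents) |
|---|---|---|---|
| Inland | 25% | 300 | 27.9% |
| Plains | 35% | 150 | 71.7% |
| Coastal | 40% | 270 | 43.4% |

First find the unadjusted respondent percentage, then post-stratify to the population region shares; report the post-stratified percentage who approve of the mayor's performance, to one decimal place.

49.4%

Without adjustment, the pooled respondent share is:
  (300/720)×27.9 + (150/720)×71.7 + (270/720)×43.4 = 42.8375%
Reweighting by population region shares:
  0.25×27.9 + 0.35×71.7 + 0.4×43.4 = 49.43%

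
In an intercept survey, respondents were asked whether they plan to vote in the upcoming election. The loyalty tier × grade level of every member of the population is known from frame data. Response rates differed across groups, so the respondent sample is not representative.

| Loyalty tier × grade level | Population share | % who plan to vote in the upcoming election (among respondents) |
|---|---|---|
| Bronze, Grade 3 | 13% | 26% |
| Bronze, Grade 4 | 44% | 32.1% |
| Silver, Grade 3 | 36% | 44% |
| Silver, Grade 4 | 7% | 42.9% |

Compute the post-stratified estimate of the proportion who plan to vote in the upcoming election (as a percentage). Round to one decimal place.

Post-stratification weights by population share, not respondent share:
  Bronze, Grade 3: 0.13 × 26 = 3.38
  Bronze, Grade 4: 0.44 × 32.1 = 14.124
  Silver, Grade 3: 0.36 × 44 = 15.84
  Silver, Grade 4: 0.07 × 42.9 = 3.003
Post-stratified estimate = 36.347 → 36.3%.

36.3%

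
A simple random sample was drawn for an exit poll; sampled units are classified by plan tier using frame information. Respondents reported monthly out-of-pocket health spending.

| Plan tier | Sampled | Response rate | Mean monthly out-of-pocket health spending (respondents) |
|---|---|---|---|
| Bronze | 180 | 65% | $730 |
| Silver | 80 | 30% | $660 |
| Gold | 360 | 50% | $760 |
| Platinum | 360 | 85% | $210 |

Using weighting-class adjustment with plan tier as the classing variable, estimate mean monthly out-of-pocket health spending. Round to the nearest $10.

Weighting each respondent by the inverse class response rate inflates each class back to its sampled size, so the class weight is n_sampled:
  Bronze: 180 × 730 = 131,400
  Silver: 80 × 660 = 52,800
  Gold: 360 × 760 = 273,600
  Platinum: 360 × 210 = 75,600
Adjusted estimate = 533,400 / 980 = 544.286 → $540.

$540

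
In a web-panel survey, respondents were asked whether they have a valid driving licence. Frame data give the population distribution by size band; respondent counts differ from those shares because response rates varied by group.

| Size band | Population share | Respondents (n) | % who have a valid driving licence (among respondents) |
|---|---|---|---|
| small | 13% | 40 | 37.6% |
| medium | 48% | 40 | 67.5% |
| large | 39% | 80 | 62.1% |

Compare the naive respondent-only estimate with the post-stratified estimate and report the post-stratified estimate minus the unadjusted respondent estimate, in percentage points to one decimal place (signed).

Without adjustment, the pooled respondent share is:
  (40/160)×37.6 + (40/160)×67.5 + (80/160)×62.1 = 57.325%
Reweighting by population size band shares:
  0.13×37.6 + 0.48×67.5 + 0.39×62.1 = 61.507%
Difference = 61.507 − 57.325 = 4.182 pp.

+4.2 percentage points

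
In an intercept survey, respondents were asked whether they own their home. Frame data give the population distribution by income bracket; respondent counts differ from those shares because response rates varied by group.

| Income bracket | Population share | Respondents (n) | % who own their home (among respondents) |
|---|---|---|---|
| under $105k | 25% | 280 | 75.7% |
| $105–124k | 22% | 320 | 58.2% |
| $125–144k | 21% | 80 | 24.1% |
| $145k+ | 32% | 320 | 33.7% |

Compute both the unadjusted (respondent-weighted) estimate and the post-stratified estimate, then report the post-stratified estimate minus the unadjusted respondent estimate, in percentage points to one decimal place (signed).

-5.0 percentage points

Naive respondent-only estimate (weights = respondent counts):
  (280/1000)×75.7 + (320/1000)×58.2 + (80/1000)×24.1 + (320/1000)×33.7 = 52.532%
Post-stratified estimate weights by population shares:
  0.25×75.7 + 0.22×58.2 + 0.21×24.1 + 0.32×33.7 = 47.574%
Difference = 47.574 − 52.532 = -4.958 pp.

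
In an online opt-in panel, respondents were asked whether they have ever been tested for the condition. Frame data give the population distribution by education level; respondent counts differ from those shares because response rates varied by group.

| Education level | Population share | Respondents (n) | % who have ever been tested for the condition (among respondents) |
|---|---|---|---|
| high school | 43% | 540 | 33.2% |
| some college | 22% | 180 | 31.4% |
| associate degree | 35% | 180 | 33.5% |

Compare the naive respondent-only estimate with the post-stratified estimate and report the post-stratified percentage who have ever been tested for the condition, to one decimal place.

Naive respondent-only estimate (weights = respondent counts):
  (540/900)×33.2 + (180/900)×31.4 + (180/900)×33.5 = 32.9%
Post-stratified estimate weights by population shares:
  0.43×33.2 + 0.22×31.4 + 0.35×33.5 = 32.909%

32.9%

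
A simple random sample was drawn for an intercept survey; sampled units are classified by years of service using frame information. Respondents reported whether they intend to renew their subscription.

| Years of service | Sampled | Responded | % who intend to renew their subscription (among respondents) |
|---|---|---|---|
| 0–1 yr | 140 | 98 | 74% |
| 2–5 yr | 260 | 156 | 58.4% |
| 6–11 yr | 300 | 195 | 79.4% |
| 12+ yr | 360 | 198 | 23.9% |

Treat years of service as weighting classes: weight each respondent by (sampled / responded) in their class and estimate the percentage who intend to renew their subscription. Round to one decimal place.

54.7%

Response rates by class: 0–1 yr 98/140 = 70%, 2–5 yr 156/260 = 60%, 6–11 yr 195/300 = 65%, 12+ yr 198/360 = 55%.
With weight = n_sampled/n_responded per class, the weighted class total is n_sampled:
  0–1 yr: 140 × 74 = 10,360
  2–5 yr: 260 × 58.4 = 15,184
  6–11 yr: 300 × 79.4 = 23,820
  12+ yr: 360 × 23.9 = 8604
Adjusted estimate = 57,968 / 1,060 = 54.6868 → 54.7%.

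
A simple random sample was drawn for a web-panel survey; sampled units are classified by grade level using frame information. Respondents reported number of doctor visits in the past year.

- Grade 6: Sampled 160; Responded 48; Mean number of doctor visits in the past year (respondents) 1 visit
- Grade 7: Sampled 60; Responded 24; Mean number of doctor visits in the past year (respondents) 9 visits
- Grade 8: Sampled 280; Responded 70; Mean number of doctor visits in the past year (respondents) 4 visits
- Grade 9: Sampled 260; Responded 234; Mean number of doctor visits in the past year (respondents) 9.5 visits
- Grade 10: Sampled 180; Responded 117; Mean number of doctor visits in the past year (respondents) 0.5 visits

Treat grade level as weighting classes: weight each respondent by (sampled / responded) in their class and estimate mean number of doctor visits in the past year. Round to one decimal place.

4.7

Class response rates: Grade 6 48/160 = 30%, Grade 7 24/60 = 40%, Grade 8 70/280 = 25%, Grade 9 234/260 = 90%, Grade 10 117/180 = 65%.
With weight = n_sampled/n_responded per class, the weighted class total is n_sampled:
  Grade 6: 160 × 1 = 160
  Grade 7: 60 × 9 = 540
  Grade 8: 280 × 4 = 1120
  Grade 9: 260 × 9.5 = 2470
  Grade 10: 180 × 0.5 = 90
Adjusted estimate = 4380 / 940 = 4.65957 → 4.7.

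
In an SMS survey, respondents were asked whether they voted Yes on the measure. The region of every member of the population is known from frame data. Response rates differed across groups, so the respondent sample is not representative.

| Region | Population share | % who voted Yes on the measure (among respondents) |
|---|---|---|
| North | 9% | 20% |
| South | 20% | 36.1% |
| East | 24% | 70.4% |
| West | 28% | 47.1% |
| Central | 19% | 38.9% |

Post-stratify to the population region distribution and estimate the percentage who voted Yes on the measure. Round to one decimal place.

Post-stratification weights by population share, not respondent share:
  North: 0.09 × 20 = 1.8
  South: 0.2 × 36.1 = 7.22
  East: 0.24 × 70.4 = 16.896
  West: 0.28 × 47.1 = 13.188
  Central: 0.19 × 38.9 = 7.391
Post-stratified estimate = 46.495 → 46.5%.

46.5%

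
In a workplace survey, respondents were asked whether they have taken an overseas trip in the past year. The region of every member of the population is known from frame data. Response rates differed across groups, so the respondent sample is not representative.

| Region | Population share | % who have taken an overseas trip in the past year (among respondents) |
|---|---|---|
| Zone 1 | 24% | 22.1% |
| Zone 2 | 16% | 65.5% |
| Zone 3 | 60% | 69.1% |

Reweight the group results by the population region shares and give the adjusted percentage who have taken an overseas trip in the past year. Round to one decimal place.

Weight each group's respondent value by its population share:
  Zone 1: 0.24 × 22.1 = 5.304
  Zone 2: 0.16 × 65.5 = 10.48
  Zone 3: 0.6 × 69.1 = 41.46
Post-stratified estimate = 57.244 → 57.2%.

57.2%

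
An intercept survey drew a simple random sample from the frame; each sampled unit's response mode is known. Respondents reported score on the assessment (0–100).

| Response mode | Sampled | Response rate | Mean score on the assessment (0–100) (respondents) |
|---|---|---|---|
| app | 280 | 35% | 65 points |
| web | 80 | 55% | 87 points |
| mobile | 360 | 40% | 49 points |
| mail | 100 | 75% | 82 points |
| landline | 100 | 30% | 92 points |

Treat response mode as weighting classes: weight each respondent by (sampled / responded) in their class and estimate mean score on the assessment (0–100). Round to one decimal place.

65.4

With weight = n_sampled/n_responded per class, the weighted class total is n_sampled:
  app: 280 × 65 = 18,200
  web: 80 × 87 = 6960
  mobile: 360 × 49 = 17,640
  mail: 100 × 82 = 8200
  landline: 100 × 92 = 9200
Adjusted estimate = 60,200 / 920 = 65.4348 → 65.4.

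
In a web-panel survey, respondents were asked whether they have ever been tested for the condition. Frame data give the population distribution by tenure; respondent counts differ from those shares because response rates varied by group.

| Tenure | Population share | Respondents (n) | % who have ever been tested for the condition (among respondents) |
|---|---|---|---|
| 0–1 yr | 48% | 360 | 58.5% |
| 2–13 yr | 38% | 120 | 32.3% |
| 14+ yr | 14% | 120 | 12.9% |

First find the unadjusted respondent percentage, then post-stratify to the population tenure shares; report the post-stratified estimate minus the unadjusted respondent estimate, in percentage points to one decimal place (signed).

Naive respondent-only estimate (weights = respondent counts):
  (360/600)×58.5 + (120/600)×32.3 + (120/600)×12.9 = 44.14%
Post-stratifying to population shares instead:
  0.48×58.5 + 0.38×32.3 + 0.14×12.9 = 42.16%
Difference = 42.16 − 44.14 = -1.98 pp.

-2.0 percentage points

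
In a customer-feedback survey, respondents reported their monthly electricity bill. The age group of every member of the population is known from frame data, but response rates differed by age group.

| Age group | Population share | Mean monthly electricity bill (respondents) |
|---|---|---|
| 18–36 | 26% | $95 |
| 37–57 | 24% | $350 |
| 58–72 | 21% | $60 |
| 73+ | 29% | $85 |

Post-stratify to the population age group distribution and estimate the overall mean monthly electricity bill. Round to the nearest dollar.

$146

Post-stratification weights by population share, not respondent share:
  18–36: 0.26 × 95 = 24.7
  37–57: 0.24 × 350 = 84
  58–72: 0.21 × 60 = 12.6
  73+: 0.29 × 85 = 24.65
Post-stratified estimate = 145.95 → $146.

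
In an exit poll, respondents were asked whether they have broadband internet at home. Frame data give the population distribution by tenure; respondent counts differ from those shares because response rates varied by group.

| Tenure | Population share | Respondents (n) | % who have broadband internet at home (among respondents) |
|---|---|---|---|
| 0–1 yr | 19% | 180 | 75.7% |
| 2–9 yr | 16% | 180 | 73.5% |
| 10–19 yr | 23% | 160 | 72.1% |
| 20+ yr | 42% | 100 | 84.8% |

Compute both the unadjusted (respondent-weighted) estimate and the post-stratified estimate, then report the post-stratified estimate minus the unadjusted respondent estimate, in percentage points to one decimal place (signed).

Naive respondent-only estimate (weights = respondent counts):
  (180/620)×75.7 + (180/620)×73.5 + (160/620)×72.1 + (100/620)×84.8 = 75.6%
Reweighting by population tenure shares:
  0.19×75.7 + 0.16×73.5 + 0.23×72.1 + 0.42×84.8 = 78.342%
Difference = 78.342 − 75.6 = 2.742 pp.

+2.7 percentage points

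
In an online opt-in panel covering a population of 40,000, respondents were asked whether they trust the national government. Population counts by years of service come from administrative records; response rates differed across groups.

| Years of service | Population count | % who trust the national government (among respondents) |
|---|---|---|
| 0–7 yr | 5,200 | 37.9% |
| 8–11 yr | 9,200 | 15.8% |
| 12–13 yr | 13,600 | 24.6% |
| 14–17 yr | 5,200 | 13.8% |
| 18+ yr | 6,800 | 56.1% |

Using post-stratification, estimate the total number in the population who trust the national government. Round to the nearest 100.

Apply each group's respondent rate to its population count:
  0–7 yr: 5,200 × 37.9% = 1970.8
  8–11 yr: 9,200 × 15.8% = 1453.6
  12–13 yr: 13,600 × 24.6% = 3345.6
  14–17 yr: 5,200 × 13.8% = 717.6
  18+ yr: 6,800 × 56.1% = 3814.8
Estimated total = 11302.4 → 11,300.

11,300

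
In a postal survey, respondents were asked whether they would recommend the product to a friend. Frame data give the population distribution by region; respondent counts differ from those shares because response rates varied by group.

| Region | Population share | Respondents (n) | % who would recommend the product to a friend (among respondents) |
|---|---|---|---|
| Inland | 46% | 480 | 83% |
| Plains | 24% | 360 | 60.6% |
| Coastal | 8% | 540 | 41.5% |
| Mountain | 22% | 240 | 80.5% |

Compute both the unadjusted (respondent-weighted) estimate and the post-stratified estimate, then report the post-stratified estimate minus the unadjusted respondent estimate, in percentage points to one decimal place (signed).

+9.9 percentage points

Without adjustment, the pooled respondent share is:
  (480/1620)×83 + (360/1620)×60.6 + (540/1620)×41.5 + (240/1620)×80.5 = 63.8185%
Post-stratifying to population shares instead:
  0.46×83 + 0.24×60.6 + 0.08×41.5 + 0.22×80.5 = 73.754%
Difference = 73.754 − 63.8185 = 9.9355 pp.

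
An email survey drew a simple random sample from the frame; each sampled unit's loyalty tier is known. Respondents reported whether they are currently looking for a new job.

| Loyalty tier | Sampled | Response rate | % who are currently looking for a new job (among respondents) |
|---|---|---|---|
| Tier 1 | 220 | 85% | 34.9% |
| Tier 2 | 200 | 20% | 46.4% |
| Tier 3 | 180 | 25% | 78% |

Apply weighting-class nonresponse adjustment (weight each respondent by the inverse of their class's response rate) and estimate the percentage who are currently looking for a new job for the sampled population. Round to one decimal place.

Inverse-response-rate weighting restores each class to its sampled count, so class totals weight by n_sampled:
  Tier 1: 220 × 34.9 = 7678
  Tier 2: 200 × 46.4 = 9280
  Tier 3: 180 × 78 = 14,040
Adjusted estimate = 30,998 / 600 = 51.6633 → 51.7%.

51.7%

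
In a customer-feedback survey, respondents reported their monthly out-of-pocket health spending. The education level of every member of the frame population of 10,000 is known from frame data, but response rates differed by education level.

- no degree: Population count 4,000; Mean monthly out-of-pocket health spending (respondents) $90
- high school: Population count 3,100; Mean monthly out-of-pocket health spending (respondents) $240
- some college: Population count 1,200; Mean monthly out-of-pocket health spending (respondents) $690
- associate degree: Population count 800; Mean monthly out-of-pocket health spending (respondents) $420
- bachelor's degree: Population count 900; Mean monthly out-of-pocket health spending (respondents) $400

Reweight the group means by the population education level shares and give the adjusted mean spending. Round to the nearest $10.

$260

Reweight to the known education level distribution:
  no degree: (4,000/10,000) × 90 = 36
  high school: (3,100/10,000) × 240 = 74.4
  some college: (1,200/10,000) × 690 = 82.8
  associate degree: (800/10,000) × 420 = 33.6
  bachelor's degree: (900/10,000) × 400 = 36
Post-stratified estimate = 262.8 → $260.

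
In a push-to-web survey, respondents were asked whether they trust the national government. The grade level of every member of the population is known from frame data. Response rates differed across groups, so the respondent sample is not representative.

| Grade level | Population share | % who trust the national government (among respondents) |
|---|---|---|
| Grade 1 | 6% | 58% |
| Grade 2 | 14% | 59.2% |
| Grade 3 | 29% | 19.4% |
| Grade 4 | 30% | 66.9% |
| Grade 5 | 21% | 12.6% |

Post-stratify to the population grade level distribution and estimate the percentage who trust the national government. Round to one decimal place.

Reweight to the known grade level distribution:
  Grade 1: 0.06 × 58 = 3.48
  Grade 2: 0.14 × 59.2 = 8.288
  Grade 3: 0.29 × 19.4 = 5.626
  Grade 4: 0.3 × 66.9 = 20.07
  Grade 5: 0.21 × 12.6 = 2.646
Post-stratified estimate = 40.11 → 40.1%.

40.1%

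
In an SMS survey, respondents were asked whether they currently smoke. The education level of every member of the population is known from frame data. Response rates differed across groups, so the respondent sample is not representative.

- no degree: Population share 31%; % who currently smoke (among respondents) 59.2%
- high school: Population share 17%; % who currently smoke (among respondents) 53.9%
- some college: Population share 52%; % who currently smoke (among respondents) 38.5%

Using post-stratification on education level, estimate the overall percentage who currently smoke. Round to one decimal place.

Each cell contributes population-share × respondent value:
  no degree: 0.31 × 59.2 = 18.352
  high school: 0.17 × 53.9 = 9.163
  some college: 0.52 × 38.5 = 20.02
Post-stratified estimate = 47.535 → 47.5%.

47.5%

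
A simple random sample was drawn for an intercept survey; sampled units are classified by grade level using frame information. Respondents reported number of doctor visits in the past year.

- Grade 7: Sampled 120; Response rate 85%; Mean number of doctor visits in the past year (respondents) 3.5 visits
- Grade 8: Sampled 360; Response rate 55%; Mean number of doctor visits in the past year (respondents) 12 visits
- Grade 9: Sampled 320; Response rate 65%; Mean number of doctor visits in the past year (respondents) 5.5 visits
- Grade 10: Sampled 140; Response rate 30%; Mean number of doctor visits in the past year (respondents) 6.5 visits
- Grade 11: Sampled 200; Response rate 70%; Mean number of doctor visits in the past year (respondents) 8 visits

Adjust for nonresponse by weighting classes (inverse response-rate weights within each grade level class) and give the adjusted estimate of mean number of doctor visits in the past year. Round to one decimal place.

7.9

Weighting each respondent by the inverse class response rate inflates each class back to its sampled size, so the class weight is n_sampled:
  Grade 7: 120 × 3.5 = 420
  Grade 8: 360 × 12 = 4320
  Grade 9: 320 × 5.5 = 1760
  Grade 10: 140 × 6.5 = 910
  Grade 11: 200 × 8 = 1600
Adjusted estimate = 9010 / 1,140 = 7.90351 → 7.9.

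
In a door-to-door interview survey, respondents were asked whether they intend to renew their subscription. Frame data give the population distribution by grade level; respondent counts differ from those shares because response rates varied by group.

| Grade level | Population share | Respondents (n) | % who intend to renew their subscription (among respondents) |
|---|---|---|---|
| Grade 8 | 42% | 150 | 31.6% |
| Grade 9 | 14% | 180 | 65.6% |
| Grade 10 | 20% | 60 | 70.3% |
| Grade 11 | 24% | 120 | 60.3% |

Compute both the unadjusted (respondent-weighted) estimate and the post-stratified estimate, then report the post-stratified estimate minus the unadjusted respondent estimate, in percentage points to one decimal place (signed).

Without adjustment, the pooled respondent share is:
  (150/510)×31.6 + (180/510)×65.6 + (60/510)×70.3 + (120/510)×60.3 = 54.9059%
Post-stratified estimate weights by population shares:
  0.42×31.6 + 0.14×65.6 + 0.2×70.3 + 0.24×60.3 = 50.988%
Difference = 50.988 − 54.9059 = -3.9179 pp.

-3.9 percentage points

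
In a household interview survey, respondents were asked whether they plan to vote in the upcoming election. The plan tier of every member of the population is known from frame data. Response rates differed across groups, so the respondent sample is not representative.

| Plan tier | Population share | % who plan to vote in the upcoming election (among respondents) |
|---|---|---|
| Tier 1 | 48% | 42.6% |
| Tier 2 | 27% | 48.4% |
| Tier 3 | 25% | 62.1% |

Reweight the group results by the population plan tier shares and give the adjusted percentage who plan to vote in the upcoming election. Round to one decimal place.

Weight each group's respondent value by its population share:
  Tier 1: 0.48 × 42.6 = 20.448
  Tier 2: 0.27 × 48.4 = 13.068
  Tier 3: 0.25 × 62.1 = 15.525
Post-stratified estimate = 49.041 → 49.0%.

49.0%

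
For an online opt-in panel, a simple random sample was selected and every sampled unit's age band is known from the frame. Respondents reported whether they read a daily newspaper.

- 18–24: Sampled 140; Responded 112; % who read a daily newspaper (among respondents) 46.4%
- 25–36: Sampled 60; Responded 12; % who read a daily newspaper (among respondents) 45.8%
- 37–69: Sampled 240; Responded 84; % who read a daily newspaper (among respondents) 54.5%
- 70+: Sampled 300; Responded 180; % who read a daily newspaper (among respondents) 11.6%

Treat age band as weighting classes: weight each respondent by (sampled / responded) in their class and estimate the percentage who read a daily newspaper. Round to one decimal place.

Response rates by class: 18–24 112/140 = 80%, 25–36 12/60 = 20%, 37–69 84/240 = 35%, 70+ 180/300 = 60%.
Weighting each respondent by the inverse class response rate inflates each class back to its sampled size, so the class weight is n_sampled:
  18–24: 140 × 46.4 = 6496
  25–36: 60 × 45.8 = 2748
  37–69: 240 × 54.5 = 13,080
  70+: 300 × 11.6 = 3480
Adjusted estimate = 25,804 / 740 = 34.8703 → 34.9%.

34.9%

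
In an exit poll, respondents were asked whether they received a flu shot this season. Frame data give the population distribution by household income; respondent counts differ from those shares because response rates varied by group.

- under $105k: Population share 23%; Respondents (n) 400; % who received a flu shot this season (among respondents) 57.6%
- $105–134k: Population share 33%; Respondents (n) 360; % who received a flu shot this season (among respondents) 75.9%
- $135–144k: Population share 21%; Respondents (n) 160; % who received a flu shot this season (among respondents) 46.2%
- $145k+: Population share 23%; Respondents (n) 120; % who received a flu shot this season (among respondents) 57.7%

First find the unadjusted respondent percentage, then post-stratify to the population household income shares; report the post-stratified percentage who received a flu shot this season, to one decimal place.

Unadjusted (pooled respondent) estimate weights by respondent counts:
  (400/1040)×57.6 + (360/1040)×75.9 + (160/1040)×46.2 + (120/1040)×57.7 = 62.1923%
Post-stratifying to population shares instead:
  0.23×57.6 + 0.33×75.9 + 0.21×46.2 + 0.23×57.7 = 61.268%

61.3%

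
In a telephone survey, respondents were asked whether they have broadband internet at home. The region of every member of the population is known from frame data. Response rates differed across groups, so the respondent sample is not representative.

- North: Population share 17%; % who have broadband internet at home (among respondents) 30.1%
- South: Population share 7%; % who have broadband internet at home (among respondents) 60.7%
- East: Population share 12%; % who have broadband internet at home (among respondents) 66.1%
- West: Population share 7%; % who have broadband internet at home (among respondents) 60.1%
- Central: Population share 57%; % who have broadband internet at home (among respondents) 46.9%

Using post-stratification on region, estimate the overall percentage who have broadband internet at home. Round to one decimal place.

48.2%

Post-stratification weights by population share, not respondent share:
  North: 0.17 × 30.1 = 5.117
  South: 0.07 × 60.7 = 4.249
  East: 0.12 × 66.1 = 7.932
  West: 0.07 × 60.1 = 4.207
  Central: 0.57 × 46.9 = 26.733
Post-stratified estimate = 48.238 → 48.2%.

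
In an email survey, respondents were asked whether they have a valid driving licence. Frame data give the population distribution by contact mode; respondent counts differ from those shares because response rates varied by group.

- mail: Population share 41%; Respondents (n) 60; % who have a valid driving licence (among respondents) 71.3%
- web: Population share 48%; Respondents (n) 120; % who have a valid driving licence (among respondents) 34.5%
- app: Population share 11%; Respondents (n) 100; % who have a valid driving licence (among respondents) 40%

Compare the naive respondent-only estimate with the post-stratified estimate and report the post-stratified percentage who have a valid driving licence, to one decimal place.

50.2%

Naive respondent-only estimate (weights = respondent counts):
  (60/280)×71.3 + (120/280)×34.5 + (100/280)×40 = 44.35%
Post-stratified estimate weights by population shares:
  0.41×71.3 + 0.48×34.5 + 0.11×40 = 50.193%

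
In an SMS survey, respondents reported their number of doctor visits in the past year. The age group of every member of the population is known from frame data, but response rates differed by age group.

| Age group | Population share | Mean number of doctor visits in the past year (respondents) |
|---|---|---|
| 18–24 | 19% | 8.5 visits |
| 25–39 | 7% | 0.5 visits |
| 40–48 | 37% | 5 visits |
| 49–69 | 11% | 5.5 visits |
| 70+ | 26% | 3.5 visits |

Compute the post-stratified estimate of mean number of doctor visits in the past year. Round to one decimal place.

Each cell contributes population-share × respondent value:
  18–24: 0.19 × 8.5 = 1.615
  25–39: 0.07 × 0.5 = 0.035
  40–48: 0.37 × 5 = 1.85
  49–69: 0.11 × 5.5 = 0.605
  70+: 0.26 × 3.5 = 0.91
Post-stratified estimate = 5.015 → 5.0.

5.0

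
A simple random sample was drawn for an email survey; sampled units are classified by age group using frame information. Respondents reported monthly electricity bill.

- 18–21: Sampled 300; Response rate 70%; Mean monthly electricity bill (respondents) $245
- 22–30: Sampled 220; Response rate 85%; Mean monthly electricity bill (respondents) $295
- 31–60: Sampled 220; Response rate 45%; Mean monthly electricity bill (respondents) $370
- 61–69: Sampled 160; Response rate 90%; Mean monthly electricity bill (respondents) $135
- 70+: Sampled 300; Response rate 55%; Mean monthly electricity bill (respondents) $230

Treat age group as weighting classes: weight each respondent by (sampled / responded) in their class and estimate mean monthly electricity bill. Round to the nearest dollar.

Weighting each respondent by the inverse class response rate inflates each class back to its sampled size, so the class weight is n_sampled:
  18–21: 300 × 245 = 73,500
  22–30: 220 × 295 = 64,900
  31–60: 220 × 370 = 81,400
  61–69: 160 × 135 = 21,600
  70+: 300 × 230 = 69,000
Adjusted estimate = 310,400 / 1,200 = 258.667 → $259.

$259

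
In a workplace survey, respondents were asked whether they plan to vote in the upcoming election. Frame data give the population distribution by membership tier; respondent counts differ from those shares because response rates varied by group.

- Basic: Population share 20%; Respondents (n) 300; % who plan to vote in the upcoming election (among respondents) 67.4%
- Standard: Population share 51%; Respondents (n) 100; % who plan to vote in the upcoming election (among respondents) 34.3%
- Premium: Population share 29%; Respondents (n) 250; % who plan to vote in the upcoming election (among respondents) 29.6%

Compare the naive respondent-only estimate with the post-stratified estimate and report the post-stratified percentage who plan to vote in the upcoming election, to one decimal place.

39.6%

Naive respondent-only estimate (weights = respondent counts):
  (300/650)×67.4 + (100/650)×34.3 + (250/650)×29.6 = 47.7692%
Post-stratified estimate weights by population shares:
  0.2×67.4 + 0.51×34.3 + 0.29×29.6 = 39.557%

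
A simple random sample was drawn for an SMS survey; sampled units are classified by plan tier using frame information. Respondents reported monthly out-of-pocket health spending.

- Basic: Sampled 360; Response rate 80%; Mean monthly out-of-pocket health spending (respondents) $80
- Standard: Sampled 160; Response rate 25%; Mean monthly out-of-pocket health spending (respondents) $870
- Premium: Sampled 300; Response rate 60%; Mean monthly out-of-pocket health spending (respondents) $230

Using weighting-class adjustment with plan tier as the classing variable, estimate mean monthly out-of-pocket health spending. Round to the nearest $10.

Inverse-response-rate weighting restores each class to its sampled count, so class totals weight by n_sampled:
  Basic: 360 × 80 = 28,800
  Standard: 160 × 870 = 139,200
  Premium: 300 × 230 = 69,000
Adjusted estimate = 237,000 / 820 = 289.024 → $290.

$290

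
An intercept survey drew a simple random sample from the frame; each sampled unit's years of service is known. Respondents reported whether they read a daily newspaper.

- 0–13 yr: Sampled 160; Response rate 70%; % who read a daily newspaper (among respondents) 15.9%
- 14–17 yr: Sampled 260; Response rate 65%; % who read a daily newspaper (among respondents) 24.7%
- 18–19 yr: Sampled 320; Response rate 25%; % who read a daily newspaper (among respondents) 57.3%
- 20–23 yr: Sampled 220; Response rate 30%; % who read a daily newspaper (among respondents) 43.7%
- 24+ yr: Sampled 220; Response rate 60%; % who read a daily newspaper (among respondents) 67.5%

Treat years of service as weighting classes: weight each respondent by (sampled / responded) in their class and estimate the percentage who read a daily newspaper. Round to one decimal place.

Weighting each respondent by the inverse class response rate inflates each class back to its sampled size, so the class weight is n_sampled:
  0–13 yr: 160 × 15.9 = 2544
  14–17 yr: 260 × 24.7 = 6422
  18–19 yr: 320 × 57.3 = 18,336
  20–23 yr: 220 × 43.7 = 9614
  24+ yr: 220 × 67.5 = 14,850
Adjusted estimate = 51,766 / 1,180 = 43.8695 → 43.9%.

43.9%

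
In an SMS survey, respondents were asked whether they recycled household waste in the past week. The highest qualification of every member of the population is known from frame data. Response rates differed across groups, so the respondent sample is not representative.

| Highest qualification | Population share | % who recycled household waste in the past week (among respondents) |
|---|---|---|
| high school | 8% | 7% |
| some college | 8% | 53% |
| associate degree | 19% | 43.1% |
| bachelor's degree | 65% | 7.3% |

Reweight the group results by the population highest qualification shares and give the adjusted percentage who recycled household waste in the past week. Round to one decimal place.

Weight each group's respondent value by its population share:
  high school: 0.08 × 7 = 0.56
  some college: 0.08 × 53 = 4.24
  associate degree: 0.19 × 43.1 = 8.189
  bachelor's degree: 0.65 × 7.3 = 4.745
Post-stratified estimate = 17.734 → 17.7%.

17.7%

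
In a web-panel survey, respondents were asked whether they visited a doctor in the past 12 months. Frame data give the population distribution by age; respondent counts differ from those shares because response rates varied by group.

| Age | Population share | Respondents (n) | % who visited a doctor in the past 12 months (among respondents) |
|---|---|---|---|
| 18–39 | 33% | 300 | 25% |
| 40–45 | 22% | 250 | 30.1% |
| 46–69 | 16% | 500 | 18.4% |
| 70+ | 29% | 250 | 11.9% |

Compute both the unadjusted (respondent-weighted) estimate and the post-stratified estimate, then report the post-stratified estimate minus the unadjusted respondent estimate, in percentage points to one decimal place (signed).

Naive respondent-only estimate (weights = respondent counts):
  (300/1300)×25 + (250/1300)×30.1 + (500/1300)×18.4 + (250/1300)×11.9 = 20.9231%
Post-stratifying to population shares instead:
  0.33×25 + 0.22×30.1 + 0.16×18.4 + 0.29×11.9 = 21.267%
Difference = 21.267 − 20.9231 = 0.3439 pp.

+0.3 percentage points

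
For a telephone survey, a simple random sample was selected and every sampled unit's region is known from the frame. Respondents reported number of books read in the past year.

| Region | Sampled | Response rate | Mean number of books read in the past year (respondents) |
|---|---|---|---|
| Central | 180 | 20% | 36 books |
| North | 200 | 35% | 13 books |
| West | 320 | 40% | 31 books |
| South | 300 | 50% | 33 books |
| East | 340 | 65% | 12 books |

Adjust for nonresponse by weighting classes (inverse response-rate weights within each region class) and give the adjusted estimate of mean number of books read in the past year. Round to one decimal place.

Inverse-response-rate weighting restores each class to its sampled count, so class totals weight by n_sampled:
  Central: 180 × 36 = 6480
  North: 200 × 13 = 2600
  West: 320 × 31 = 9920
  South: 300 × 33 = 9900
  East: 340 × 12 = 4080
Adjusted estimate = 32,980 / 1,340 = 24.6119 → 24.6.

24.6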